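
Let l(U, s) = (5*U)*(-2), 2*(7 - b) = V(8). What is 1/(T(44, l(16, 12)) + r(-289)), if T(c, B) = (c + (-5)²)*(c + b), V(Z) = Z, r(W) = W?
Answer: 1/2954 ≈ 0.00033852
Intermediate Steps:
b = 3 (b = 7 - ½*8 = 7 - 4 = 3)
l(U, s) = -10*U
T(c, B) = (3 + c)*(25 + c) (T(c, B) = (c + (-5)²)*(c + 3) = (c + 25)*(3 + c) = (25 + c)*(3 + c) = (3 + c)*(25 + c))
1/(T(44, l(16, 12)) + r(-289)) = 1/((75 + 44² + 28*44) - 289) = 1/((75 + 1936 + 1232) - 289) = 1/(3243 - 289) = 1/2954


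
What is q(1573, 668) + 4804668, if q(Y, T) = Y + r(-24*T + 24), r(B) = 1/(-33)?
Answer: 158605952/33 ≈ 4.8062e+6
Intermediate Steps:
r(B) = -1/33
q(Y, T) = -1/33 + Y (q(Y, T) = Y - 1/33 = -1/33 + Y)
q(1573, 668) + 4804668 = (-1/33 + 1573) + 4804668 = 51908/33 + 4804668 = 158605952/33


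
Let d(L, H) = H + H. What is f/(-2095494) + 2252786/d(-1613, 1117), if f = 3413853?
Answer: 785512166447/780222266 ≈ 1006.8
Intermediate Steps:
d(L, H) = 2*H
f/(-2095494) + 2252786/d(-1613, 1117) = 3413853/(-2095494) + 2252786/((2*1117)) = 3413853*(-1/2095494) + 2252786/2234 = -1137951/698498 + 2252786*(1/2234) = -1137951/698498 + 1126393/1117 = 785512166447/780222266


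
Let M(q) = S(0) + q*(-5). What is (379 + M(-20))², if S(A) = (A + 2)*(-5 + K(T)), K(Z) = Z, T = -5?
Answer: 210681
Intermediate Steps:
S(A) = -20 - 10*A (S(A) = (A + 2)*(-5 - 5) = (2 + A)*(-10) = -20 - 10*A)
M(q) = -20 - 5*q (M(q) = (-20 - 10*0) + q*(-5) = (-20 + 0) - 5*q = -20 - 5*q)
(379 + M(-20))² = (379 + (-20 - 5*(-20)))² = (379 + (-20 + 100))² = (379 + 80)² = 459² = 210681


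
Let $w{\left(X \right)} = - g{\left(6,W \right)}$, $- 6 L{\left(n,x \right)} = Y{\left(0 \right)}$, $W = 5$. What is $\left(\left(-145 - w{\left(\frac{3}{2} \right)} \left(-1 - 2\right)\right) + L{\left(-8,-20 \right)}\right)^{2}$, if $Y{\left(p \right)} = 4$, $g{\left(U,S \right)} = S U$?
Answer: $\frac{499849}{9} \approx 55539.0$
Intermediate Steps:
$L{\left(n,x \right)} = - \frac{2}{3}$ ($L{\left(n,x \right)} = \left(- \frac{1}{6}\right) 4 = - \frac{2}{3}$)
$w{\left(X \right)} = -30$ ($w{\left(X \right)} = - 5 \cdot 6 = \left(-1\right) 30 = -30$)
$\left(\left(-145 - w{\left(\frac{3}{2} \right)} \left(-1 - 2\right)\right) + L{\left(-8,-20 \right)}\right)^{2} = \left(\left(-145 - - 30 \left(-1 - 2\right)\right) - \frac{2}{3}\right)^{2} = \left(\left(-145 - \left(-30\right) \left(-3\right)\right) - \frac{2}{3}\right)^{2} = \left(\left(-145 - 90\right) - \frac{2}{3}\right)^{2} = \left(-235 - \frac{2}{3}\right)^{2} = \left(- \frac{707}{3}\right)^{2} = \frac{499849}{9}$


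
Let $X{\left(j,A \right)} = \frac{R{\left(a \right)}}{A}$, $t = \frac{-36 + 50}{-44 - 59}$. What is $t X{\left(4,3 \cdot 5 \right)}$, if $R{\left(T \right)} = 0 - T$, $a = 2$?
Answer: $\frac{28}{1545} \approx 0.018123$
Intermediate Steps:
$R{\left(T \right)} = - T$
$t = - \frac{14}{103}$ ($t = \frac{14}{-103} = 14 \left(- \frac{1}{103}\right) = - \frac{14}{103} \approx -0.13592$)
$X{\left(j,A \right)} = - \frac{2}{A}$ ($X{\left(j,A \right)} = \frac{\left(-1\right) 2}{A} = - \frac{2}{A}$)
$t X{\left(4,3 \cdot 5 \right)} = - \frac{14 \left(- \frac{2}{3 \cdot 5}\right)}{103} = - \frac{14 \left(- \frac{2}{15}\right)}{103} = - \frac{14 \left(\left(-2\right) \frac{1}{15}\right)}{103} = \left(- \frac{14}{103}\right) \left(- \frac{2}{15}\right) = \frac{28}{1545}$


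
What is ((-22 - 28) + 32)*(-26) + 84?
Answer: 552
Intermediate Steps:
((-22 - 28) + 32)*(-26) + 84 = (-50 + 32)*(-26) + 84 = -18*(-26) + 84 = 468 + 84 = 552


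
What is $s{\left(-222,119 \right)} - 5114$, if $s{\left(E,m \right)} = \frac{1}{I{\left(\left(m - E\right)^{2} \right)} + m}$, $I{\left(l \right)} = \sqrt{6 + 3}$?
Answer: $- \frac{623907}{122} \approx -5114.0$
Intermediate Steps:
$I{\left(l \right)} = 3$ ($I{\left(l \right)} = \sqrt{9} = 3$)
$s{\left(E,m \right)} = \frac{1}{3 + m}$
$s{\left(-222,119 \right)} - 5114 = \frac{1}{3 + 119} - 5114 = \frac{1}{122} - 5114 = - \frac{623907}{122}$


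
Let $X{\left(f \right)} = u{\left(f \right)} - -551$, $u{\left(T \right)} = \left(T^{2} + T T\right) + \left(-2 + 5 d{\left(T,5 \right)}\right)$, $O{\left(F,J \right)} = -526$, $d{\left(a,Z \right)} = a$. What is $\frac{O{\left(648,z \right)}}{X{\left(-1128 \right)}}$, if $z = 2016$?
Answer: $- \frac{526}{2539677} \approx -0.00020711$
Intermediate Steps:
$u{\left(T \right)} = -2 + 2 T^{2} + 5 T$ ($u{\left(T \right)} = \left(T^{2} + T T\right) + \left(-2 + 5 T\right) = \left(T^{2} + T^{2}\right) + \left(-2 + 5 T\right) = 2 T^{2} + \left(-2 + 5 T\right) = -2 + 2 T^{2} + 5 T$)
$X{\left(f \right)} = 549 + 2 f^{2} + 5 f$ ($X{\left(f \right)} = \left(-2 + 2 f^{2} + 5 f\right) - -551 = \left(-2 + 2 f^{2} + 5 f\right) + 551 = 549 + 2 f^{2} + 5 f$)
$\frac{O{\left(648,z \right)}}{X{\left(-1128 \right)}} = - \frac{526}{549 + 2 \left(-1128\right)^{2} + 5 \left(-1128\right)} = - \frac{526}{549 + 2 \cdot 1272384 - 5640} = - \frac{526}{549 + 2544768 - 5640} = - \frac{526}{2539677}$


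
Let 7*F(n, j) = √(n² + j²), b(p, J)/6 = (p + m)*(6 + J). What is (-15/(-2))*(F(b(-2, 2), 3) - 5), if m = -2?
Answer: -75/2 + 45*√4097/14 ≈ 168.24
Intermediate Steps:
b(p, J) = 6*(-2 + p)*(6 + J) (b(p, J) = 6*((p - 2)*(6 + J)) = 6*((-2 + p)*(6 + J)) = 6*(-2 + p)*(6 + J))
F(n, j) = √(j² + n²)/7 (F(n, j) = √(n² + j²)/7 = √(j² + n²)/7)
(-15/(-2))*(F(b(-2, 2), 3) - 5) = (-15/(-2))*(√(3² + (-72 - 12*2 + 36*(-2) + 6*2*(-2))²)/7 - 5) = (-15*(-½))*(√(9 + (-72 - 24 - 72 - 24)²)/7 - 5) = 15*(√(9 + (-192)²)/7 - 5)/2 = 15*(√(9 + 36864)/7 - 5)/2 = 15*(√36873/7 - 5)/2 = 15*((3*√4097)/7 - 5)/2 = 15*(3*√4097/7 - 5)/2 = 15*(-5 + 3*√4097/7)/2 = -75/2 + 45*√4097/14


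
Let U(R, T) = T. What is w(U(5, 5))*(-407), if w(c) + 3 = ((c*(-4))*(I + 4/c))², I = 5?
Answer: -5475371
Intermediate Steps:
w(c) = -3 + 16*c²*(5 + 4/c)² (w(c) = -3 + ((c*(-4))*(5 + 4/c))² = -3 + ((-4*c)*(5 + 4/c))² = -3 + (-4*c*(5 + 4/c))² = -3 + 16*c²*(5 + 4/c)²)
w(U(5, 5))*(-407) = (-3 + 16*(4 + 5*5)²)*(-407) = (-3 + 16*(4 + 25)²)*(-407) = (-3 + 16*29²)*(-407) = (-3 + 16*841)*(-407) = (-3 + 13456)*(-407) = 13453*(-407) = -5475371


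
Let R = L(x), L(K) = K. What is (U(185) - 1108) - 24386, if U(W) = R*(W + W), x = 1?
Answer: -25124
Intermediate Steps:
R = 1
U(W) = 2*W (U(W) = 1*(W + W) = 1*(2*W) = 2*W)
(U(185) - 1108) - 24386 = (2*185 - 1108) - 24386 = (370 - 1108) - 24386 = -738 - 24386 = -25124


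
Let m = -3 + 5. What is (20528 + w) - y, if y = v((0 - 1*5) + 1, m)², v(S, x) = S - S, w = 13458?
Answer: 33986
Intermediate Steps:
m = 2
v(S, x) = 0
y = 0 (y = 0² = 0)
(20528 + w) - y = (20528 + 13458) - 1*0 = 33986 + 0 = 33986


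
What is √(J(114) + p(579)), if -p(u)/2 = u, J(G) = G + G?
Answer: I*√930 ≈ 30.496*I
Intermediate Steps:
J(G) = 2*G
p(u) = -2*u
√(J(114) + p(579)) = √(2*114 - 2*579) = √(228 - 1158) = √(-930) = I*√930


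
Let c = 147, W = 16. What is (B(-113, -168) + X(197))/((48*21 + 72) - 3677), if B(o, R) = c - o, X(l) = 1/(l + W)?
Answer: -55381/553161 ≈ -0.10012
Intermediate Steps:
X(l) = 1/(16 + l) (X(l) = 1/(l + 16) = 1/(16 + l))
B(o, R) = 147 - o
(B(-113, -168) + X(197))/((48*21 + 72) - 3677) = ((147 - 1*(-113)) + 1/(16 + 197))/((48*21 + 72) - 3677) = ((147 + 113) + 1/213)/((1008 + 72) - 3677) = (260 + 1/213)/(1080 - 3677) = (55381/213)/(-2597) = (55381/213)*(-1/2597) = -55381/553161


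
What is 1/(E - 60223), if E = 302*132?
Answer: -1/20359 ≈ -4.9118e-5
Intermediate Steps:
E = 39864
1/(E - 60223) = 1/(39864 - 60223) = 1/(-20359) = -1/20359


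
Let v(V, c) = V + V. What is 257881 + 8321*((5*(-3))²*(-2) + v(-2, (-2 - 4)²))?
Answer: -3519853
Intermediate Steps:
v(V, c) = 2*V
257881 + 8321*((5*(-3))²*(-2) + v(-2, (-2 - 4)²)) = 257881 + 8321*((5*(-3))²*(-2) + 2*(-2)) = 257881 + 8321*((-15)²*(-2) - 4) = 257881 + 8321*(225*(-2) - 4) = 257881 + 8321*(-450 - 4) = 257881 + 8321*(-454) = 257881 - 3777734 = -3519853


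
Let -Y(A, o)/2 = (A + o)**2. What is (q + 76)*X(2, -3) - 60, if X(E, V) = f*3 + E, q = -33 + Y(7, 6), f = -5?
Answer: 3775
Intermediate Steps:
Y(A, o) = -2*(A + o)**2
q = -371 (q = -33 - 2*(7 + 6)**2 = -33 - 2*13**2 = -33 - 2*169 = -33 - 338 = -371)
X(E, V) = -15 + E (X(E, V) = -5*3 + E = -15 + E)
(q + 76)*X(2, -3) - 60 = (-371 + 76)*(-15 + 2) - 60 = -295*(-13) - 60 = 3835 - 60 = 3775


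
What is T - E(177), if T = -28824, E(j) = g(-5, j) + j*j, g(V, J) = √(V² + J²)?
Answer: -60153 - √31354 ≈ -60330.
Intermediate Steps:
g(V, J) = √(J² + V²)
E(j) = j² + √(25 + j²) (E(j) = √(j² + (-5)²) + j*j = √(j² + 25) + j² = √(25 + j²) + j² = j² + √(25 + j²))
T - E(177) = -28824 - (177² + √(25 + 177²)) = -28824 - (31329 + √(25 + 31329)) = -28824 - (31329 + √31354) = -28824 + (-31329 - √31354) = -60153 - √31354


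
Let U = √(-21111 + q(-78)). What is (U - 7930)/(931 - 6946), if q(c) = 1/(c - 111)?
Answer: 1586/1203 - 2*I*√20947395/378945 ≈ 1.3184 - 0.024156*I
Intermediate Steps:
q(c) = 1/(-111 + c)
U = 2*I*√20947395/63 (U = √(-21111 + 1/(-111 - 78)) = √(-21111 + 1/(-189)) = √(-21111 - 1/189) = √(-3989980/189) = 2*I*√20947395/63 ≈ 145.3*I)
(U - 7930)/(931 - 6946) = (2*I*√20947395/63 - 7930)/(931 - 6946) = (-7930 + 2*I*√20947395/63)/(-6015) = (-7930 + 2*I*√20947395/63)*(-1/6015) = 1586/1203 - 2*I*√20947395/378945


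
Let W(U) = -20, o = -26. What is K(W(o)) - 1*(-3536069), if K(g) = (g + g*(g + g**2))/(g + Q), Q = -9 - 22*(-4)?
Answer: 208620451/59 ≈ 3.5359e+6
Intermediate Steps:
Q = 79 (Q = -9 + 88 = 79)
K(g) = (g + g*(g + g**2))/(79 + g) (K(g) = (g + g*(g + g**2))/(g + 79) = (g + g*(g + g**2))/(79 + g))
K(W(o)) - 1*(-3536069) = -20*(1 - 20 + (-20)**2)/(79 - 20) - 1*(-3536069) = -20*(1 - 20 + 400)/59 + 3536069 = -20*1/59*381 + 3536069 = -7620/59 + 3536069 = 208620451/59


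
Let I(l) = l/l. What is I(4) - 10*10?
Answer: -99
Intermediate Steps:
I(l) = 1
I(4) - 10*10 = 1 - 10*10 = 1 - 100 = -99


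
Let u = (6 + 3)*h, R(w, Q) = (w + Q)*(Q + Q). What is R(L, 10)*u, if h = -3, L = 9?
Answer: -10260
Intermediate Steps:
R(w, Q) = 2*Q*(Q + w) (R(w, Q) = (Q + w)*(2*Q) = 2*Q*(Q + w))
u = -27 (u = (6 + 3)*(-3) = 9*(-3) = -27)
R(L, 10)*u = (2*10*(10 + 9))*(-27) = (2*10*19)*(-27) = 380*(-27) = -10260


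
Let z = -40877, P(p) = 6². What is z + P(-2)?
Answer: -40841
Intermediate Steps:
P(p) = 36
z + P(-2) = -40877 + 36 = -40841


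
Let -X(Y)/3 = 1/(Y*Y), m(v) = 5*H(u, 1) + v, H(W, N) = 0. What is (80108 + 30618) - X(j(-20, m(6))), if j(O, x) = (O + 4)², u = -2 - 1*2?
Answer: 7256539139/65536 ≈ 1.1073e+5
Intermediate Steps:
u = -4 (u = -2 - 2 = -4)
m(v) = v (m(v) = 5*0 + v = 0 + v = v)
j(O, x) = (4 + O)²
X(Y) = -3/Y² (X(Y) = -3/(Y*Y) = -3/Y²)
(80108 + 30618) - X(j(-20, m(6))) = (80108 + 30618) - (-3)/((4 - 20)²)² = 110726 - (-3)/((-16)²)² = 110726 - (-3)/256² = 110726 - (-3)/65536 = 110726 - 1*(-3/65536) = 110726 + 3/65536 = 7256539139/65536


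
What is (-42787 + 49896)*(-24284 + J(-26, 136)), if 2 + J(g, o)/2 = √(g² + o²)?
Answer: -172663392 + 28436*√4793 ≈ -1.7069e+8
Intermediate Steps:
J(g, o) = -4 + 2*√(g² + o²)
(-42787 + 49896)*(-24284 + J(-26, 136)) = (-42787 + 49896)*(-24284 + (-4 + 2*√((-26)² + 136²))) = 7109*(-24284 + (-4 + 2*√(676 + 18496))) = 7109*(-24284 + (-4 + 2*√19172)) = 7109*(-24284 + (-4 + 2*(2*√4793))) = 7109*(-24284 + (-4 + 4*√4793)) = 7109*(-24288 + 4*√4793) = -172663392 + 28436*√4793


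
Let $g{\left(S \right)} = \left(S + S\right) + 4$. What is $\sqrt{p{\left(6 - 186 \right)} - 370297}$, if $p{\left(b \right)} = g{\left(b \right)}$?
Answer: $i \sqrt{370653} \approx 608.81 i$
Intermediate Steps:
$g{\left(S \right)} = 4 + 2 S$ ($g{\left(S \right)} = 2 S + 4 = 4 + 2 S$)
$p{\left(b \right)} = 4 + 2 b$
$\sqrt{p{\left(6 - 186 \right)} - 370297} = \sqrt{\left(4 + 2 \left(6 - 186\right)\right) - 370297} = \sqrt{\left(4 + 2 \left(-180\right)\right) - 370297} = \sqrt{\left(4 - 360\right) - 370297} = \sqrt{-356 - 370297} = \sqrt{-370653} = i \sqrt{370653}$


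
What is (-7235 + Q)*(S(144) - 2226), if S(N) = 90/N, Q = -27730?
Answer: 622481895/8 ≈ 7.7810e+7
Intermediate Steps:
(-7235 + Q)*(S(144) - 2226) = (-7235 - 27730)*(90/144 - 2226) = -34965*(90*(1/144) - 2226) = -34965*(5/8 - 2226) = -34965*(-17803/8) = 622481895/8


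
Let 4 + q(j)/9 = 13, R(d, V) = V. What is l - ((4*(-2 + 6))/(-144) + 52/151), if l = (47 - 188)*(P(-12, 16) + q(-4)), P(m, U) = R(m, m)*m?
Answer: -43114592/1359 ≈ -31725.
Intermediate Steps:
P(m, U) = m**2 (P(m, U) = m*m = m**2)
q(j) = 81 (q(j) = -36 + 9*13 = -36 + 117 = 81)
l = -31725 (l = (47 - 188)*((-12)**2 + 81) = -141*(144 + 81) = -141*225 = -31725)
l - ((4*(-2 + 6))/(-144) + 52/151) = -31725 - ((4*(-2 + 6))/(-144) + 52/151) = -31725 - ((4*4)*(-1/144) + 52*(1/151)) = -31725 - (16*(-1/144) + 52/151) = -31725 - (-1/9 + 52/151) = -31725 - 1*317/1359 = -31725 - 317/1359 = -43114592/1359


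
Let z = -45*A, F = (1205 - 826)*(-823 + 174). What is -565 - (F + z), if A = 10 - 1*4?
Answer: 245676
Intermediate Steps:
F = -245971 (F = 379*(-649) = -245971)
A = 6 (A = 10 - 4 = 6)
z = -270 (z = -45*6 = -270)
-565 - (F + z) = -565 - (-245971 - 270) = -565 - 1*(-246241) = -565 + 246241 = 245676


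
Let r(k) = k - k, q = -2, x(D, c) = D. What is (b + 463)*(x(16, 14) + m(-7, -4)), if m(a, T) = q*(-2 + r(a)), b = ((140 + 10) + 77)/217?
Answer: 2013960/217 ≈ 9280.9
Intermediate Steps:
r(k) = 0
b = 227/217 (b = (150 + 77)*(1/217) = 227*(1/217) = 227/217 ≈ 1.0461)
m(a, T) = 4 (m(a, T) = -2*(-2 + 0) = -2*(-2) = 4)
(b + 463)*(x(16, 14) + m(-7, -4)) = (227/217 + 463)*(16 + 4) = (100698/217)*20 = 2013960/217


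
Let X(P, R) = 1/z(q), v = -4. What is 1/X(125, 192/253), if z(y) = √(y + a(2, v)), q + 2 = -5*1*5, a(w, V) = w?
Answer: 5*I ≈ 5.0*I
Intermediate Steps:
q = -27 (q = -2 - 5*1*5 = -2 - 5*5 = -2 - 25 = -27)
z(y) = √(2 + y) (z(y) = √(y + 2) = √(2 + y))
X(P, R) = -I/5 (X(P, R) = 1/(√(2 - 27)) = 1/(√(-25)) = 1/(5*I) = -I/5)
1/X(125, 192/253) = 1/(-I/5) = 5*I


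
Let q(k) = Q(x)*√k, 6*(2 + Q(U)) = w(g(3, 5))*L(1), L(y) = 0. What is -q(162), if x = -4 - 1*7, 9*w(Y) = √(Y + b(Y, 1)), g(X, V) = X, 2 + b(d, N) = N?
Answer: 18*√2 ≈ 25.456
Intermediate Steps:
b(d, N) = -2 + N
w(Y) = √(-1 + Y)/9 (w(Y) = √(Y + (-2 + 1))/9 = √(Y - 1)/9 = √(-1 + Y)/9)
x = -11 (x = -4 - 7 = -11)
Q(U) = -2 (Q(U) = -2 + ((√(-1 + 3)/9)*0)/6 = -2 + ((√2/9)*0)/6 = -2 + (⅙)*0 = -2 + 0 = -2)
q(k) = -2*√k
-q(162) = -(-2)*√162 = -(-2)*9*√2 = -(-18)*√2 = 18*√2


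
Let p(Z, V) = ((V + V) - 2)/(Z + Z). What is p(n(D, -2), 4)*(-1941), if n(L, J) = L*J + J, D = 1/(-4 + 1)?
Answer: 17469/4 ≈ 4367.3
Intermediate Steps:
D = -⅓ (D = 1/(-3) = -⅓ ≈ -0.33333)
n(L, J) = J + J*L (n(L, J) = J*L + J = J + J*L)
p(Z, V) = (-2 + 2*V)/(2*Z) (p(Z, V) = (2*V - 2)/((2*Z)) = (-2 + 2*V)*(1/(2*Z)) = (-2 + 2*V)/(2*Z))
p(n(D, -2), 4)*(-1941) = ((-1 + 4)/((-2*(1 - ⅓))))*(-1941) = (3/(-2*⅔))*(-1941) = (3/(-4/3))*(-1941) = -¾*3*(-1941) = -9/4*(-1941) = 17469/4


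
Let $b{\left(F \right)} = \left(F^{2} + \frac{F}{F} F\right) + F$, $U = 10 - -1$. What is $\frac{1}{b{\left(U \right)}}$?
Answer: $\frac{1}{143} \approx 0.006993$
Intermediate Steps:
$U = 11$ ($U = 10 + 1 = 11$)
$b{\left(F \right)} = F^{2} + 2 F$ ($b{\left(F \right)} = \left(F^{2} + 1 F\right) + F = \left(F^{2} + F\right) + F = \left(F + F^{2}\right) + F = F^{2} + 2 F$)
$\frac{1}{b{\left(U \right)}} = \frac{1}{11 \left(2 + 11\right)} = \frac{1}{11 \cdot 13} = \frac{1}{143}$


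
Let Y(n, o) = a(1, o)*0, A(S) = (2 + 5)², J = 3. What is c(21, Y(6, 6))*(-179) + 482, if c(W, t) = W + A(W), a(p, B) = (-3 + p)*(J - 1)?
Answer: -12048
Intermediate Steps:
a(p, B) = -6 + 2*p (a(p, B) = (-3 + p)*(3 - 1) = (-3 + p)*2 = -6 + 2*p)
A(S) = 49 (A(S) = 7² = 49)
Y(n, o) = 0 (Y(n, o) = (-6 + 2*1)*0 = (-6 + 2)*0 = -4*0 = 0)
c(W, t) = 49 + W (c(W, t) = W + 49 = 49 + W)
c(21, Y(6, 6))*(-179) + 482 = (49 + 21)*(-179) + 482 = 70*(-179) + 482 = -12530 + 482 = -12048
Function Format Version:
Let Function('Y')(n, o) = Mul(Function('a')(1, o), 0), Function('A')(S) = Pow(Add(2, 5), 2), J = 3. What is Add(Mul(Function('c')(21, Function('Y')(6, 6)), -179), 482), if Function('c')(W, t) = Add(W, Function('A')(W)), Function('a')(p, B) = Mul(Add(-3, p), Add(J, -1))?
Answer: -12048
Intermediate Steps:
Function('a')(p, B) = Add(-6, Mul(2, p)) (Function('a')(p, B) = Mul(Add(-3, p), Add(3, -1)) = Mul(Add(-3, p), 2) = Add(-6, Mul(2, p)))
Function('A')(S) = 49 (Function('A')(S) = Pow(7, 2) = 49)
Function('Y')(n, o) = 0 (Function('Y')(n, o) = Mul(Add(-6, Mul(2, 1)), 0) = Mul(Add(-6, 2), 0) = Mul(-4, 0) = 0)
Function('c')(W, t) = Add(49, W) (Function('c')(W, t) = Add(W, 49) = Add(49, W))
Add(Mul(Function('c')(21, Function('Y')(6, 6)), -179), 482) = Add(Mul(Add(49, 21), -179), 482) = Add(Mul(70, -179), 482) = Add(-12530, 482) = -12048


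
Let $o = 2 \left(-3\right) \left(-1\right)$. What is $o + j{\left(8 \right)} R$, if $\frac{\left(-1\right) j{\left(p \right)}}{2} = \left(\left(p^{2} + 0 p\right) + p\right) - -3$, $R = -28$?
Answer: $4206$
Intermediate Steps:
$o = 6$ ($o = \left(-6\right) \left(-1\right) = 6$)
$j{\left(p \right)} = -6 - 2 p - 2 p^{2}$ ($j{\left(p \right)} = - 2 \left(\left(\left(p^{2} + 0 p\right) + p\right) - -3\right) = - 2 \left(\left(\left(p^{2} + 0\right) + p\right) + 3\right) = - 2 \left(\left(p^{2} + p\right) + 3\right) = - 2 \left(\left(p + p^{2}\right) + 3\right) = - 2 \left(3 + p + p^{2}\right) = -6 - 2 p - 2 p^{2}$)
$o + j{\left(8 \right)} R = 6 + \left(-6 - 16 - 2 \cdot 8^{2}\right) \left(-28\right) = 6 + \left(-6 - 16 - 128\right) \left(-28\right) = 6 - -4200 = 6 + 4200 = 4206$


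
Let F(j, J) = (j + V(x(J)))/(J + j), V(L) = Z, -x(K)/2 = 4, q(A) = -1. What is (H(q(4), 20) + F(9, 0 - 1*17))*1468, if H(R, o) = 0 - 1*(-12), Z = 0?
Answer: 31929/2 ≈ 15965.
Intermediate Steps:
x(K) = -8 (x(K) = -2*4 = -8)
V(L) = 0
F(j, J) = j/(J + j) (F(j, J) = (j + 0)/(J + j) = j/(J + j))
H(R, o) = 12 (H(R, o) = 0 + 12 = 12)
(H(q(4), 20) + F(9, 0 - 1*17))*1468 = (12 + 9/((0 - 1*17) + 9))*1468 = (12 + 9/((0 - 17) + 9))*1468 = (12 + 9/(-17 + 9))*1468 = (12 + 9/(-8))*1468 = (12 + 9*(-⅛))*1468 = (12 - 9/8)*1468 = (87/8)*1468 = 31929/2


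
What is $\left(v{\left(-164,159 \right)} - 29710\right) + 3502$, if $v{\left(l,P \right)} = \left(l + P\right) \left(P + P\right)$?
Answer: $-27798$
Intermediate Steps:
$v{\left(l,P \right)} = 2 P \left(P + l\right)$ ($v{\left(l,P \right)} = \left(P + l\right) 2 P = 2 P \left(P + l\right)$)
$\left(v{\left(-164,159 \right)} - 29710\right) + 3502 = \left(2 \cdot 159 \left(159 - 164\right) - 29710\right) + 3502 = \left(2 \cdot 159 \left(-5\right) - 29710\right) + 3502 = \left(-1590 - 29710\right) + 3502 = -31300 + 3502 = -27798$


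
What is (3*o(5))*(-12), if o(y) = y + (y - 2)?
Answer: -288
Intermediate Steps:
o(y) = -2 + 2*y (o(y) = y + (-2 + y) = -2 + 2*y)
(3*o(5))*(-12) = (3*(-2 + 2*5))*(-12) = (3*(-2 + 10))*(-12) = (3*8)*(-12) = 24*(-12) = -288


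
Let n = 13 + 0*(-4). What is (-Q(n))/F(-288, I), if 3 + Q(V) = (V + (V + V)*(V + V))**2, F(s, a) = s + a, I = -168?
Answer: 237359/228 ≈ 1041.0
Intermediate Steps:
n = 13 (n = 13 + 0 = 13)
F(s, a) = a + s
Q(V) = -3 + (V + 4*V**2)**2 (Q(V) = -3 + (V + (V + V)*(V + V))**2 = -3 + (V + (2*V)*(2*V))**2 = -3 + (V + 4*V**2)**2)
(-Q(n))/F(-288, I) = (-(-3 + 13**2*(1 + 4*13)**2))/(-168 - 288) = -(-3 + 169*(1 + 52)**2)/(-456) = -(-3 + 169*53**2)*(-1/456) = -(-3 + 169*2809)*(-1/456) = -(-3 + 474721)*(-1/456) = -1*474718*(-1/456) = -474718*(-1/456) = 237359/228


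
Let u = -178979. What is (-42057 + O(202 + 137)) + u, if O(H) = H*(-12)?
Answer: -225104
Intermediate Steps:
O(H) = -12*H
(-42057 + O(202 + 137)) + u = (-42057 - 12*(202 + 137)) - 178979 = (-42057 - 12*339) - 178979 = (-42057 - 4068) - 178979 = -46125 - 178979 = -225104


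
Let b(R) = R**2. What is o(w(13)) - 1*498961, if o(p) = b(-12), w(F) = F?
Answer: -498817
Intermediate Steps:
o(p) = 144 (o(p) = (-12)**2 = 144)
o(w(13)) - 1*498961 = 144 - 1*498961 = 144 - 498961 = -498817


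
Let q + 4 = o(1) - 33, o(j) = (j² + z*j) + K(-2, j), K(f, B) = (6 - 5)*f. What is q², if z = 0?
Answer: 1444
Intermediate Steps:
K(f, B) = f (K(f, B) = 1*f = f)
o(j) = -2 + j² (o(j) = (j² + 0*j) - 2 = (j² + 0) - 2 = j² - 2 = -2 + j²)
q = -38 (q = -4 + ((-2 + 1²) - 33) = -4 + ((-2 + 1) - 33) = -4 + (-1 - 33) = -4 - 34 = -38)
q² = (-38)² = 1444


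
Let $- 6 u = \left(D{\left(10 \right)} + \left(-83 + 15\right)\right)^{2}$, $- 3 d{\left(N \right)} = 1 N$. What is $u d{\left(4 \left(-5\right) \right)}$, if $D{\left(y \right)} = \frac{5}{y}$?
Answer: $- \frac{10125}{2} \approx -5062.5$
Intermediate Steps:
$d{\left(N \right)} = - \frac{N}{3}$ ($d{\left(N \right)} = - \frac{1 N}{3} = - \frac{N}{3}$)
$u = - \frac{6075}{8}$ ($u = - \frac{\left(\frac{5}{10} + \left(-83 + 15\right)\right)^{2}}{6} = - \frac{\left(5 \cdot \frac{1}{10} - 68\right)^{2}}{6} = - \frac{\left(\frac{1}{2} - 68\right)^{2}}{6} = - \frac{\left(- \frac{135}{2}\right)^{2}}{6} = \left(- \frac{1}{6}\right) \frac{18225}{4} = - \frac{6075}{8} \approx -759.38$)
$u d{\left(4 \left(-5\right) \right)} = - \frac{6075 \left(- \frac{4 \left(-5\right)}{3}\right)}{8} = - \frac{6075 \left(\left(- \frac{1}{3}\right) \left(-20\right)\right)}{8} = \left(- \frac{6075}{8}\right) \frac{20}{3} = - \frac{10125}{2}$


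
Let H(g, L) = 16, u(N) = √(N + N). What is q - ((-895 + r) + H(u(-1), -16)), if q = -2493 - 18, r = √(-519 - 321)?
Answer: -1632 - 2*I*√210 ≈ -1632.0 - 28.983*I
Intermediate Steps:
u(N) = √2*√N (u(N) = √(2*N) = √2*√N)
r = 2*I*√210 (r = √(-840) = 2*I*√210 ≈ 28.983*I)
q = -2511
q - ((-895 + r) + H(u(-1), -16)) = -2511 - ((-895 + 2*I*√210) + 16) = -2511 - (-879 + 2*I*√210) = -2511 + (879 - 2*I*√210) = -1632 - 2*I*√210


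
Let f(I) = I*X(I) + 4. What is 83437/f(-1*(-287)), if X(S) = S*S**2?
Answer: 83437/6784652165 ≈ 1.2298e-5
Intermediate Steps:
X(S) = S**3
f(I) = 4 + I**4 (f(I) = I*I**3 + 4 = I**4 + 4 = 4 + I**4)
83437/f(-1*(-287)) = 83437/(4 + (-1*(-287))**4) = 83437/(4 + 287**4) = 83437/(4 + 6784652161) = 83437/6784652165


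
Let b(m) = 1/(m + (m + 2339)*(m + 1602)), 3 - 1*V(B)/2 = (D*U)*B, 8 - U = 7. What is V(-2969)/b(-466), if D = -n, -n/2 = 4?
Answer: 101066217620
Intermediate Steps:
U = 1 (U = 8 - 1*7 = 8 - 7 = 1)
n = -8 (n = -2*4 = -8)
D = 8 (D = -1*(-8) = 8)
V(B) = 6 - 16*B (V(B) = 6 - 2*8*1*B = 6 - 16*B)
b(m) = 1/(m + (1602 + m)*(2339 + m)) (b(m) = 1/(m + (2339 + m)*(1602 + m)) = 1/(m + (1602 + m)*(2339 + m)))
V(-2969)/b(-466) = (6 - 16*(-2969))/(1/(3747078 + (-466)² + 3942*(-466))) = (6 + 47504)/(1/(3747078 + 217156 - 1836972)) = 47510/(1/2127262) = 47510*2127262 = 101066217620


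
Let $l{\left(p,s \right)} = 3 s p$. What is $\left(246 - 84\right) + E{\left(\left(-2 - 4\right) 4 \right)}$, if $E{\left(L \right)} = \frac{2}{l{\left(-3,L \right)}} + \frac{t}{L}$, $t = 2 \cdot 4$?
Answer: $\frac{17461}{108} \approx 161.68$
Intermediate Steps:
$t = 8$
$l{\left(p,s \right)} = 3 p s$
$E{\left(L \right)} = \frac{70}{9 L}$ ($E{\left(L \right)} = \frac{2}{3 \left(-3\right) L} + \frac{8}{L} = \frac{2}{\left(-9\right) L} + \frac{8}{L} = 2 \left(- \frac{1}{9 L}\right) + \frac{8}{L} = - \frac{2}{9 L} + \frac{8}{L} = \frac{70}{9 L}$)
$\left(246 - 84\right) + E{\left(\left(-2 - 4\right) 4 \right)} = \left(246 - 84\right) + \frac{70}{9 \left(-2 - 4\right) 4} = 162 + \frac{70}{9 \left(\left(-6\right) 4\right)} = 162 + \frac{70}{9 \left(-24\right)} = 162 + \frac{70}{9} \left(- \frac{1}{24}\right) = 162 - \frac{35}{108} = \frac{17461}{108}$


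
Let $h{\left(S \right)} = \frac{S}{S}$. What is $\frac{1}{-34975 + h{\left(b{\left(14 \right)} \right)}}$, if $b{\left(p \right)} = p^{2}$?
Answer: $- \frac{1}{34974} \approx -2.8593 \cdot 10^{-5}$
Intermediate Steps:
$h{\left(S \right)} = 1$
$\frac{1}{-34975 + h{\left(b{\left(14 \right)} \right)}} = \frac{1}{-34975 + 1} = \frac{1}{-34974} = - \frac{1}{34974}$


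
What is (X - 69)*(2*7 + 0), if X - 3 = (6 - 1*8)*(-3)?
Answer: -840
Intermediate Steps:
X = 9 (X = 3 + (6 - 1*8)*(-3) = 3 + (6 - 8)*(-3) = 3 - 2*(-3) = 3 + 6 = 9)
(X - 69)*(2*7 + 0) = (9 - 69)*(2*7 + 0) = -60*(14 + 0) = -60*14 = -840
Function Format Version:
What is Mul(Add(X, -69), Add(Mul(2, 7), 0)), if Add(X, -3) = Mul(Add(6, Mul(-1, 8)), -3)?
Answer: -840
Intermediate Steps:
X = 9 (X = Add(3, Mul(Add(6, Mul(-1, 8)), -3)) = Add(3, Mul(Add(6, -8), -3)) = Add(3, Mul(-2, -3)) = Add(3, 6) = 9)
Mul(Add(X, -69), Add(Mul(2, 7), 0)) = Mul(Add(9, -69), Add(Mul(2, 7), 0)) = Mul(-60, Add(14, 0)) = Mul(-60, 14) = -840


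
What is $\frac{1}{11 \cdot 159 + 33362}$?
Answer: $\frac{1}{35111} \approx 2.8481 \cdot 10^{-5}$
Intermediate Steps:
$\frac{1}{11 \cdot 159 + 33362} = \frac{1}{1749 + 33362} = \frac{1}{35111}$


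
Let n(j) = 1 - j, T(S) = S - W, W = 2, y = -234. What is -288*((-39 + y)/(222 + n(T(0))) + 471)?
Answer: -3382464/25 ≈ -1.3530e+5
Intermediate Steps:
T(S) = -2 + S (T(S) = S - 1*2 = S - 2 = -2 + S)
-288*((-39 + y)/(222 + n(T(0))) + 471) = -288*((-39 - 234)/(222 + (1 - (-2 + 0))) + 471) = -288*(-273/(222 + (1 - 1*(-2))) + 471) = -288*(-273/(222 + (1 + 2)) + 471) = -288*(-273/(222 + 3) + 471) = -288*(-273/225 + 471) = -288*(-273*1/225 + 471) = -288*(-91/75 + 471) = -288*35234/75 = -3382464/25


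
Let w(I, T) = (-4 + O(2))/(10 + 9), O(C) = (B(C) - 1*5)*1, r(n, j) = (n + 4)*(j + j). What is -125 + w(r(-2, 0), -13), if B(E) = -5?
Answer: -2389/19 ≈ -125.74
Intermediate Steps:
r(n, j) = 2*j*(4 + n) (r(n, j) = (4 + n)*(2*j) = 2*j*(4 + n))
O(C) = -10 (O(C) = (-5 - 1*5)*1 = (-5 - 5)*1 = -10*1 = -10)
w(I, T) = -14/19 (w(I, T) = (-4 - 10)/(10 + 9) = -14/19)
-125 + w(r(-2, 0), -13) = -125 - 14/19 = -2389/19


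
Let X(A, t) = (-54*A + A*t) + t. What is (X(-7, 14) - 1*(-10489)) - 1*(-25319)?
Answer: 36102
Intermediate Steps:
X(A, t) = t - 54*A + A*t
(X(-7, 14) - 1*(-10489)) - 1*(-25319) = ((14 - 54*(-7) - 7*14) - 1*(-10489)) - 1*(-25319) = ((14 + 378 - 98) + 10489) + 25319 = (294 + 10489) + 25319 = 10783 + 25319 = 36102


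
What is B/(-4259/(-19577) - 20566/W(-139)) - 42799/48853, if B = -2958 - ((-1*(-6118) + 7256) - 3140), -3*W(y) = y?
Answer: 1702060428841273/58978748852485 ≈ 28.859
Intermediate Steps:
W(y) = -y/3
B = -13192 (B = -2958 - ((6118 + 7256) - 3140) = -2958 - (13374 - 3140) = -2958 - 1*10234 = -2958 - 10234 = -13192)
B/(-4259/(-19577) - 20566/W(-139)) - 42799/48853 = -13192/(-4259/(-19577) - 20566/((-⅓*(-139)))) - 42799/48853 = -13192/(-4259*(-1/19577) - 20566/139/3) - 42799*1/48853 = -13192/(4259/19577 - 20566*3/139) - 42799/48853 = -13192/(4259/19577 - 61698/139) - 42799/48853 = -13192/(-1207269745/2721203) - 42799/48853 = -13192*(-2721203/1207269745) - 42799/48853 = 35898109976/1207269745 - 42799/48853 = 1702060428841273/58978748852485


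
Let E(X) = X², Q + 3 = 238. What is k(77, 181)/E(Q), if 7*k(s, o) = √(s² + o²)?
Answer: √38690/386575 ≈ 0.00050882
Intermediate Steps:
Q = 235 (Q = -3 + 238 = 235)
k(s, o) = √(o² + s²)/7 (k(s, o) = √(s² + o²)/7 = √(o² + s²)/7)
k(77, 181)/E(Q) = (√(181² + 77²)/7)/(235²) = (√(32761 + 5929)/7)/55225 = (√38690/7)*(1/55225) = √38690/386575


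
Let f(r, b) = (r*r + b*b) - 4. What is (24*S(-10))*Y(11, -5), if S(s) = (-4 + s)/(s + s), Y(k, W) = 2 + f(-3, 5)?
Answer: 2688/5 ≈ 537.60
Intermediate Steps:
f(r, b) = -4 + b² + r² (f(r, b) = (r² + b²) - 4 = (b² + r²) - 4 = -4 + b² + r²)
Y(k, W) = 32 (Y(k, W) = 2 + (-4 + 5² + (-3)²) = 2 + (-4 + 25 + 9) = 2 + 30 = 32)
S(s) = (-4 + s)/(2*s) (S(s) = (-4 + s)/((2*s)) = (-4 + s)*(1/(2*s)) = (-4 + s)/(2*s))
(24*S(-10))*Y(11, -5) = (24*((½)*(-4 - 10)/(-10)))*32 = (24*((½)*(-⅒)*(-14)))*32 = (24*(7/10))*32 = (84/5)*32 = 2688/5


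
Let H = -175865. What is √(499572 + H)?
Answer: √323707 ≈ 568.95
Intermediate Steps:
√(499572 + H) = √(499572 - 175865) = √323707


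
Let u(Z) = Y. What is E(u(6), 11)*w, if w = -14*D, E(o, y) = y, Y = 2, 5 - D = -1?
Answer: -924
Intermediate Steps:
D = 6 (D = 5 - 1*(-1) = 5 + 1 = 6)
u(Z) = 2
w = -84 (w = -14*6 = -84)
E(u(6), 11)*w = 11*(-84) = -924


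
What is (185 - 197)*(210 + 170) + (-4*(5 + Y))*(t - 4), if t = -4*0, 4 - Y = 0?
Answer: -4416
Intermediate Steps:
Y = 4 (Y = 4 - 1*0 = 4 + 0 = 4)
t = 0
(185 - 197)*(210 + 170) + (-4*(5 + Y))*(t - 4) = (185 - 197)*(210 + 170) + (-4*(5 + 4))*(0 - 4) = -12*380 - 4*9*(-4) = -4560 - 36*(-4) = -4560 + 144 = -4416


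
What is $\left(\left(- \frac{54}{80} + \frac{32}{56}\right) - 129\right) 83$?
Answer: $- \frac{3000367}{280} \approx -10716.0$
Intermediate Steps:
$\left(\left(- \frac{54}{80} + \frac{32}{56}\right) - 129\right) 83 = \left(\left(\left(-54\right) \frac{1}{80} + 32 \cdot \frac{1}{56}\right) - 129\right) 83 = \left(\left(- \frac{27}{40} + \frac{4}{7}\right) - 129\right) 83 = \left(- \frac{29}{280} - 129\right) 83 = \left(- \frac{36149}{280}\right) 83 = - \frac{3000367}{280}$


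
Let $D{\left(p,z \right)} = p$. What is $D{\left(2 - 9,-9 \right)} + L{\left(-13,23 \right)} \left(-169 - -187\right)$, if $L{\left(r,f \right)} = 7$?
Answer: $119$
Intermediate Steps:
$D{\left(2 - 9,-9 \right)} + L{\left(-13,23 \right)} \left(-169 - -187\right) = \left(2 - 9\right) + 7 \left(-169 - -187\right) = \left(2 - 9\right) + 7 \left(-169 + 187\right) = -7 + 7 \cdot 18 = -7 + 126 = 119$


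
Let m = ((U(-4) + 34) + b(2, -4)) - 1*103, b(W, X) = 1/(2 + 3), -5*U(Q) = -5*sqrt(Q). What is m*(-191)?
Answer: 65704/5 - 382*I ≈ 13141.0 - 382.0*I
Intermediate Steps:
U(Q) = sqrt(Q) (U(Q) = -(-1)*sqrt(Q) = sqrt(Q))
b(W, X) = 1/5
m = -344/5 + 2*I (m = ((sqrt(-4) + 34) + 1/5) - 1*103 = ((2*I + 34) + 1/5) - 103 = ((34 + 2*I) + 1/5) - 103 = (171/5 + 2*I) - 103 = -344/5 + 2*I ≈ -68.8 + 2.0*I)
m*(-191) = (-344/5 + 2*I)*(-191) = 65704/5 - 382*I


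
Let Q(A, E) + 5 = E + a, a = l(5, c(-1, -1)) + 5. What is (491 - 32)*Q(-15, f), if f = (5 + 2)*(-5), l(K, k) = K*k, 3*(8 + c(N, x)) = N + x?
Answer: -35955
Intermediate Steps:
c(N, x) = -8 + N/3 + x/3 (c(N, x) = -8 + (N + x)/3 = -8 + (N/3 + x/3) = -8 + N/3 + x/3)
a = -115/3 (a = 5*(-8 + (⅓)*(-1) + (⅓)*(-1)) + 5 = 5*(-8 - ⅓ - ⅓) + 5 = 5*(-26/3) + 5 = -130/3 + 5 = -115/3 ≈ -38.333)
f = -35 (f = 7*(-5) = -35)
Q(A, E) = -130/3 + E (Q(A, E) = -5 + (E - 115/3) = -5 + (-115/3 + E) = -130/3 + E)
(491 - 32)*Q(-15, f) = (491 - 32)*(-130/3 - 35) = 459*(-235/3) = -35955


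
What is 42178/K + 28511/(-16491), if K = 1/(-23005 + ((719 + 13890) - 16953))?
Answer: -17631684510413/16491 ≈ -1.0692e+9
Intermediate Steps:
K = -1/25349 (K = 1/(-23005 + (14609 - 16953)) = 1/(-23005 - 2344) = 1/(-25349) = -1/25349 ≈ -3.9449e-5)
42178/K + 28511/(-16491) = 42178/(-1/25349) + 28511/(-16491) = 42178*(-25349) + 28511*(-1/16491) = -1069170122 - 28511/16491 = -17631684510413/16491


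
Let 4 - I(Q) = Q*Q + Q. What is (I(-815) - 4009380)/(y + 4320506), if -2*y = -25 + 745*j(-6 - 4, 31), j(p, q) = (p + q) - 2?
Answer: -4672786/4313441 ≈ -1.0833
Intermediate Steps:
I(Q) = 4 - Q - Q² (I(Q) = 4 - (Q*Q + Q) = 4 - (Q² + Q) = 4 - (Q + Q²) = 4 + (-Q - Q²) = 4 - Q - Q²)
j(p, q) = -2 + p + q
y = -7065 (y = -(-25 + 745*(-2 + (-6 - 4) + 31))/2 = -(-25 + 745*(-2 - 10 + 31))/2 = -(-25 + 745*19)/2 = -(-25 + 14155)/2 = -½*14130 = -7065)
(I(-815) - 4009380)/(y + 4320506) = ((4 - 1*(-815) - 1*(-815)²) - 4009380)/(-7065 + 4320506) = ((4 + 815 - 1*664225) - 4009380)/4313441 = ((4 + 815 - 664225) - 4009380)*(1/4313441) = (-663406 - 4009380)*(1/4313441) = -4672786*1/4313441 = -4672786/4313441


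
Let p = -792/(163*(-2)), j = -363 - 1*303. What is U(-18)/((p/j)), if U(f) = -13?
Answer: 78403/22 ≈ 3563.8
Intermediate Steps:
j = -666 (j = -363 - 303 = -666)
p = 396/163 (p = -792/(-326) = -792*(-1/326) = 396/163 ≈ 2.4294)
U(-18)/((p/j)) = -13/((396/163)/(-666)) = -13/((396/163)*(-1/666)) = -13/(-22/6031) = -13*(-6031/22) = 78403/22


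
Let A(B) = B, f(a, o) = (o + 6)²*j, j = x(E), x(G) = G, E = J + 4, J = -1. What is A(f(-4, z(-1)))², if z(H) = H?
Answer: 5625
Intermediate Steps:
E = 3 (E = -1 + 4 = 3)
j = 3
f(a, o) = 3*(6 + o)² (f(a, o) = (o + 6)²*3 = (6 + o)²*3 = 3*(6 + o)²)
A(f(-4, z(-1)))² = (3*(6 - 1)²)² = (3*5²)² = (3*25)² = 75² = 5625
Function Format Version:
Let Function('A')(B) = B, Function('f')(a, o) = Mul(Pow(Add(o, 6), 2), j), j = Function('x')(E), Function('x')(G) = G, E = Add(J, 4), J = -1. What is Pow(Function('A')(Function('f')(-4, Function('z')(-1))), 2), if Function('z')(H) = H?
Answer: 5625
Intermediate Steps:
E = 3 (E = Add(-1, 4) = 3)
j = 3
Function('f')(a, o) = Mul(3, Pow(Add(6, o), 2)) (Function('f')(a, o) = Mul(Pow(Add(o, 6), 2), 3) = Mul(Pow(Add(6, o), 2), 3) = Mul(3, Pow(Add(6, o), 2)))
Pow(Function('A')(Function('f')(-4, Function('z')(-1))), 2) = Pow(Mul(3, Pow(Add(6, -1), 2)), 2) = Pow(Mul(3, Pow(5, 2)), 2) = Pow(Mul(3, 25), 2) = Pow(75, 2) = 5625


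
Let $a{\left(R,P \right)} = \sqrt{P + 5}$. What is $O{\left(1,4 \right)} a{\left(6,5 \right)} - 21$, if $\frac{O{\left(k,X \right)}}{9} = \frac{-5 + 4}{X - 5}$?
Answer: $-21 + 9 \sqrt{10} \approx 7.4605$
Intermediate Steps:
$O{\left(k,X \right)} = - \frac{9}{-5 + X}$ ($O{\left(k,X \right)} = 9 \frac{-5 + 4}{X - 5} = 9 \left(- \frac{1}{-5 + X}\right) = - \frac{9}{-5 + X}$)
$a{\left(R,P \right)} = \sqrt{5 + P}$
$O{\left(1,4 \right)} a{\left(6,5 \right)} - 21 = - \frac{9}{-5 + 4} \sqrt{5 + 5} - 21 = - \frac{9}{-1} \sqrt{10} - 21 = \left(-9\right) \left(-1\right) \sqrt{10} - 21 = 9 \sqrt{10} - 21 = -21 + 9 \sqrt{10}$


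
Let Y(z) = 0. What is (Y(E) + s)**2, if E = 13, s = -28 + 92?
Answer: 4096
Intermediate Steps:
s = 64
(Y(E) + s)**2 = (0 + 64)**2 = 64**2 = 4096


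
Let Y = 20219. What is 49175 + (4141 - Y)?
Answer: 33097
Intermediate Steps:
49175 + (4141 - Y) = 49175 + (4141 - 1*20219) = 49175 + (4141 - 20219) = 49175 - 16078 = 33097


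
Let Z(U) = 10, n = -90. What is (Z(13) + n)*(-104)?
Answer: 8320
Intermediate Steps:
(Z(13) + n)*(-104) = (10 - 90)*(-104) = -80*(-104) = 8320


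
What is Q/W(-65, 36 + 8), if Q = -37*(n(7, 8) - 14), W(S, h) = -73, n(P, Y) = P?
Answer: -259/73 ≈ -3.5479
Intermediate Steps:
Q = 259 (Q = -37*(7 - 14) = -37*(-7) = 259)
Q/W(-65, 36 + 8) = 259/(-73) = 259*(-1/73) = -259/73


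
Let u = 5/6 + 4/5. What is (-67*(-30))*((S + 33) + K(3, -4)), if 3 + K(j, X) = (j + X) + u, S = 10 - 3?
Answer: 75643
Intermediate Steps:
S = 7
u = 49/30 (u = 5*(⅙) + 4*(⅕) = ⅚ + ⅘ = 49/30 ≈ 1.6333)
K(j, X) = -41/30 + X + j (K(j, X) = -3 + ((j + X) + 49/30) = -3 + ((X + j) + 49/30) = -3 + (49/30 + X + j) = -41/30 + X + j)
(-67*(-30))*((S + 33) + K(3, -4)) = (-67*(-30))*((7 + 33) + (-41/30 - 4 + 3)) = 2010*(40 - 71/30) = 2010*(1129/30) = 75643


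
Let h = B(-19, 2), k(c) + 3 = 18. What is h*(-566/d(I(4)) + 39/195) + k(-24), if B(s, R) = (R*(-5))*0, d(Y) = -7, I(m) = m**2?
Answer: 15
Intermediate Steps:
k(c) = 15 (k(c) = -3 + 18 = 15)
B(s, R) = 0 (B(s, R) = -5*R*0 = 0)
h = 0
h*(-566/d(I(4)) + 39/195) + k(-24) = 0*(-566/(-7) + 39/195) + 15 = 0*(-566*(-1/7) + 39*(1/195)) + 15 = 0*(566/7 + 1/5) + 15 = 0*(2837/35) + 15 = 0 + 15 = 15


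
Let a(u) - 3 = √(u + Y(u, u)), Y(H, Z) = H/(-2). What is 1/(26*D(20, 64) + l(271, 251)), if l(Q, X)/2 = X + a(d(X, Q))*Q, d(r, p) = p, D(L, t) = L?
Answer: -1324/16396559 + 271*√542/32793118 ≈ 0.00011164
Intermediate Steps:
Y(H, Z) = -H/2 (Y(H, Z) = H*(-½) = -H/2)
a(u) = 3 + √2*√u/2 (a(u) = 3 + √(u - u/2) = 3 + √(u/2) = 3 + √2*√u/2)
l(Q, X) = 2*X + 2*Q*(3 + √2*√Q/2) (l(Q, X) = 2*(X + (3 + √2*√Q/2)*Q) = 2*(X + Q*(3 + √2*√Q/2)) = 2*X + 2*Q*(3 + √2*√Q/2))
1/(26*D(20, 64) + l(271, 251)) = 1/(26*20 + (2*251 + 271*(6 + √2*√271))) = 1/(520 + (502 + 271*(6 + √542))) = 1/(520 + (502 + (1626 + 271*√542))) = 1/(520 + (2128 + 271*√542)) = 1/(2648 + 271*√542)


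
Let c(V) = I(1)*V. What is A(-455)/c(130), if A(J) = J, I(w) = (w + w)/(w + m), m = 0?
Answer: -7/4 ≈ -1.7500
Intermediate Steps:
I(w) = 2 (I(w) = (w + w)/(w + 0) = (2*w)/w = 2)
c(V) = 2*V
A(-455)/c(130) = -455/(2*130) = -455/260 = -455*1/260 = -7/4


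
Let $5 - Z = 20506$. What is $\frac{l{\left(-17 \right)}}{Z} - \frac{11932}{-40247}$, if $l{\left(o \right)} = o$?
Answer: $\frac{245302131}{825103747} \approx 0.2973$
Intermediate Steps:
$Z = -20501$ ($Z = 5 - 20506 = -20501$)
$\frac{l{\left(-17 \right)}}{Z} - \frac{11932}{-40247} = - \frac{17}{-20501} - \frac{11932}{-40247} = \left(-17\right) \left(- \frac{1}{20501}\right) - - \frac{11932}{40247} = \frac{17}{20501} + \frac{11932}{40247} = \frac{245302131}{825103747}$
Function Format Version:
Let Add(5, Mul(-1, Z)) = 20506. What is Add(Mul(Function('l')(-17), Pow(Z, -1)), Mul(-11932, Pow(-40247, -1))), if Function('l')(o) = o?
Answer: Rational(245302131, 825103747) ≈ 0.29730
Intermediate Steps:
Z = -20501 (Z = Add(5, Mul(-1, 20506)) = Add(5, -20506) = -20501)
Add(Mul(Function('l')(-17), Pow(Z, -1)), Mul(-11932, Pow(-40247, -1))) = Add(Mul(-17, Pow(-20501, -1)), Mul(-11932, Pow(-40247, -1))) = Add(Mul(-17, Rational(-1, 20501)), Mul(-11932, Rational(-1, 40247))) = Add(Rational(17, 20501), Rational(11932, 40247)) = Rational(245302131, 825103747)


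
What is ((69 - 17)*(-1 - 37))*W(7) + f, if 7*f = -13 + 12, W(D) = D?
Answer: -96825/7 ≈ -13832.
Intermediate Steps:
f = -⅐ (f = (-13 + 12)/7 = (⅐)*(-1) = -⅐ ≈ -0.14286)
((69 - 17)*(-1 - 37))*W(7) + f = ((69 - 17)*(-1 - 37))*7 - ⅐ = (52*(-38))*7 - ⅐ = -1976*7 - ⅐ = -13832 - ⅐ = -96825/7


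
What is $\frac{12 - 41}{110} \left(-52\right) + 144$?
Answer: $\frac{8674}{55} \approx 157.71$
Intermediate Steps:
$\frac{12 - 41}{110} \left(-52\right) + 144 = \left(-29\right) \frac{1}{110} \left(-52\right) + 144 = \left(- \frac{29}{110}\right) \left(-52\right) + 144 = \frac{754}{55} + 144 = \frac{8674}{55}$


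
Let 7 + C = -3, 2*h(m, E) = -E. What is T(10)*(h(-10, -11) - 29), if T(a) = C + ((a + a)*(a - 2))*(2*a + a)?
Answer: -112565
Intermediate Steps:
h(m, E) = -E/2 (h(m, E) = (-E)/2 = -E/2)
C = -10 (C = -7 - 3 = -10)
T(a) = -10 + 6*a²*(-2 + a) (T(a) = -10 + ((a + a)*(a - 2))*(2*a + a) = -10 + ((2*a)*(-2 + a))*(3*a) = -10 + (2*a*(-2 + a))*(3*a) = -10 + 6*a²*(-2 + a))
T(10)*(h(-10, -11) - 29) = (-10 - 12*10² + 6*10³)*(-½*(-11) - 29) = (-10 - 12*100 + 6*1000)*(11/2 - 29) = (-10 - 1200 + 6000)*(-47/2) = 4790*(-47/2) = -112565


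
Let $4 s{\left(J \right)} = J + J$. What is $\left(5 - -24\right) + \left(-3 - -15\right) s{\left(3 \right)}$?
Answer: $47$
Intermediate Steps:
$s{\left(J \right)} = \frac{J}{2}$ ($s{\left(J \right)} = \frac{J + J}{4} = \frac{2 J}{4} = \frac{J}{2}$)
$\left(5 - -24\right) + \left(-3 - -15\right) s{\left(3 \right)} = \left(5 - -24\right) + \left(-3 - -15\right) \frac{1}{2} \cdot 3 = \left(5 + 24\right) + \left(-3 + 15\right) \frac{3}{2} = 29 + 12 \cdot \frac{3}{2} = 29 + 18 = 47$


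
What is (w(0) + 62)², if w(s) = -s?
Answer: 3844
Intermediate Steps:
(w(0) + 62)² = (-1*0 + 62)² = (0 + 62)² = 62² = 3844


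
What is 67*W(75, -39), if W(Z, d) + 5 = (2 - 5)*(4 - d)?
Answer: -8978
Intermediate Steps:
W(Z, d) = -17 + 3*d (W(Z, d) = -5 + (2 - 5)*(4 - d) = -5 - 3*(4 - d) = -5 + (-12 + 3*d) = -17 + 3*d)
67*W(75, -39) = 67*(-17 + 3*(-39)) = 67*(-17 - 117) = 67*(-134) = -8978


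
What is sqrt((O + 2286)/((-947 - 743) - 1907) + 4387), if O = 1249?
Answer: 2*sqrt(14187021222)/3597 ≈ 66.227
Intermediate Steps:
sqrt((O + 2286)/((-947 - 743) - 1907) + 4387) = sqrt((1249 + 2286)/((-947 - 743) - 1907) + 4387) = sqrt(3535/(-1690 - 1907) + 4387) = sqrt(3535/(-3597) + 4387) = sqrt(3535*(-1/3597) + 4387) = sqrt(-3535/3597 + 4387) = sqrt(15776504/3597) = 2*sqrt(14187021222)/3597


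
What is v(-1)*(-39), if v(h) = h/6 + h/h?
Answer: -65/2 ≈ -32.500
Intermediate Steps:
v(h) = 1 + h/6 (v(h) = h*(⅙) + 1 = h/6 + 1 = 1 + h/6)
v(-1)*(-39) = (1 + (⅙)*(-1))*(-39) = (1 - ⅙)*(-39) = (⅚)*(-39) = -65/2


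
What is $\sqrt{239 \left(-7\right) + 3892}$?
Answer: $\sqrt{2219} \approx 47.106$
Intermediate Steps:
$\sqrt{239 \left(-7\right) + 3892} = \sqrt{-1673 + 3892} = \sqrt{2219}$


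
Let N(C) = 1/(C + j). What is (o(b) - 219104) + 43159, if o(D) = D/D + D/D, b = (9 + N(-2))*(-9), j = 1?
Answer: -175943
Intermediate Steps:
N(C) = 1/(1 + C) (N(C) = 1/(C + 1) = 1/(1 + C))
b = -72 (b = (9 + 1/(1 - 2))*(-9) = (9 + 1/(-1))*(-9) = (9 - 1)*(-9) = 8*(-9) = -72)
o(D) = 2 (o(D) = 1 + 1 = 2)
(o(b) - 219104) + 43159 = (2 - 219104) + 43159 = -219102 + 43159 = -175943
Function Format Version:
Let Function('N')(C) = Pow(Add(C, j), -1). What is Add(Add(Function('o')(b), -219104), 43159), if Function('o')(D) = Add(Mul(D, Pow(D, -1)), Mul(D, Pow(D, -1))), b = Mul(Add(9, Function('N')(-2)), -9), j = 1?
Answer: -175943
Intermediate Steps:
Function('N')(C) = Pow(Add(1, C), -1) (Function('N')(C) = Pow(Add(C, 1), -1) = Pow(Add(1, C), -1))
b = -72 (b = Mul(Add(9, Pow(Add(1, -2), -1)), -9) = Mul(Add(9, Pow(-1, -1)), -9) = Mul(Add(9, -1), -9) = Mul(8, -9) = -72)
Function('o')(D) = 2 (Function('o')(D) = Add(1, 1) = 2)
Add(Add(Function('o')(b), -219104), 43159) = Add(Add(2, -219104), 43159) = Add(-219102, 43159) = -175943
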